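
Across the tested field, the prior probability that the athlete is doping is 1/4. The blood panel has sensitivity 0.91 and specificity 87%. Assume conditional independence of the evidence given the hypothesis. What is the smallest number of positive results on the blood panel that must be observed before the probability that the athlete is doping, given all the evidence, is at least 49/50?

Prior odds = 0.25/0.75 = 1/3.
False-positive rate = 1 − 0.87 = 0.13; likelihood ratio of a positive = 0.91/0.13 = 7.
Target odds: 0.98 ÷ 0.02 = 49.
Need (1/3) × 7ⁿ ≥ 49, i.e. 7ⁿ ≥ 147.
7² = 49 falls short of 147 but 7³ = 343 reaches it, so n = 3.

3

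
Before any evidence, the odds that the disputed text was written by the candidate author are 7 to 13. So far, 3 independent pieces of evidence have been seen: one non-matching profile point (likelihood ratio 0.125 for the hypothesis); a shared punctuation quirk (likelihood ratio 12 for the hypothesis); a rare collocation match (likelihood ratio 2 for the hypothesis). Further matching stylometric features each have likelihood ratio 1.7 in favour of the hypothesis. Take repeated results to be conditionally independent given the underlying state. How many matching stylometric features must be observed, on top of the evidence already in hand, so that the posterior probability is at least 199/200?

Prior odds = 7/13.
Combined Bayes factor of the evidence already in hand = 0.125 × 12 × 2 = 3.
Odds after that evidence = (7/13) × 3 = 21/13.
Target odds = 0.995/0.005 = 199.
Need 1.7ⁿ ≥ 199 ÷ (21/13) = 2587/21.
1.7⁹ ≈118.588 falls short of 2587/21 but 1.7¹⁰ ≈201.599 reaches it, so n = 10.

10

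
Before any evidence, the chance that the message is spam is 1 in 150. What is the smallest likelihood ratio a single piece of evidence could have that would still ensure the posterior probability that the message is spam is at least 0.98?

Prior odds = (1/150)/(149/150) = 1/149.
Target odds = 0.98/0.02 = 49.
Required Bayes factor = 49 ÷ (1/149) = 7301.

7301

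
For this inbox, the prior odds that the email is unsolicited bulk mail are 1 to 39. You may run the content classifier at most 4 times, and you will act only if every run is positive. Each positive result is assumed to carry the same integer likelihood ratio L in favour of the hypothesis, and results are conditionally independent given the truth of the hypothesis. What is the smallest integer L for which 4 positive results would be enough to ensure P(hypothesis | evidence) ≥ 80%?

4

Prior odds = 1/39.
Target odds = 0.8/0.2 = 4.
Need L⁴ ≥ 4 ÷ (1/39) = 156.
3⁴ = 81 < 156 ≤ 256 = 4⁴, so L = 4.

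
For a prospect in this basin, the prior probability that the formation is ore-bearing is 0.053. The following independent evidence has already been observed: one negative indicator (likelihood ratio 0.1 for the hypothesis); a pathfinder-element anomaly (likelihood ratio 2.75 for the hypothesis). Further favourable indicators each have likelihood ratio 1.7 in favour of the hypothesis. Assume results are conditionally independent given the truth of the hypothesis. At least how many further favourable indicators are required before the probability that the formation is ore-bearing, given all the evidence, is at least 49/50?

16

Prior odds = 0.053/0.947 = 53/947.
Combined Bayes factor of the evidence already in hand = 0.1 × 2.75 = 0.275.
Odds after that evidence = (53/947) × 0.275 = 583/37880.
Target odds = 0.98/0.02 = 49.
Need 1.7ⁿ ≥ 49 ÷ (583/37880) = 1856120/583.
1.7¹⁵ ≈2862.42 falls short of 1856120/583 but 1.7¹⁶ ≈4866.12 reaches it, so n = 16.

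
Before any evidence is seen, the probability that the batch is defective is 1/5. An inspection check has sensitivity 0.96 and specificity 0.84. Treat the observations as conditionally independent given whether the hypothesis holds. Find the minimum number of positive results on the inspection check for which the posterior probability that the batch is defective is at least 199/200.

4

Prior odds = 0.2/0.8 = 0.25.
False-positive rate = 1 − 0.84 = 0.16; likelihood ratio of a positive = 0.96/0.16 = 6.
Target posterior odds = 0.995/0.005 = 199.
Need 0.25 × 6ⁿ ≥ 199, i.e. 6ⁿ ≥ 796.
6³ = 216 falls short of 796 but 6⁴ = 1296 reaches it, so n = 4.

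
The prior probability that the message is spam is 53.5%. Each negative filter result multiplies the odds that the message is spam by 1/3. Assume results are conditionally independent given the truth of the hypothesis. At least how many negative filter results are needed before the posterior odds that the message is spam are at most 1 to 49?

Prior odds = 0.535/0.465 = 107/93.
Likelihood ratio per negative filter result = 1/3.
Target odds = 1/49.
Need (107/93) × (1/3)ⁿ ≤ 1/49, i.e. (1/3)ⁿ ≤ 93/5243.
(1/3)³ = 1/27 is still above 93/5243 but (1/3)⁴ = 1/81 is at or below it, so n = 4.

4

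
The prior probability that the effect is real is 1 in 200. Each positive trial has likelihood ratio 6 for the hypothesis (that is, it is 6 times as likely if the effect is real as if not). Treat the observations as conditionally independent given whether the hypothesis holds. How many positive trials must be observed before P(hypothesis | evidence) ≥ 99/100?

6

Prior odds = 0.005/0.995 = 1/199.
Likelihood ratio per positive trial = 6.
Target odds: 0.99 ÷ 0.01 = 99.
Require 6ⁿ ≥ 99 ÷ (1/199) = 19701.
6⁵ = 7776 falls short of 19701 but 6⁶ = 46656 reaches it, so n = 6.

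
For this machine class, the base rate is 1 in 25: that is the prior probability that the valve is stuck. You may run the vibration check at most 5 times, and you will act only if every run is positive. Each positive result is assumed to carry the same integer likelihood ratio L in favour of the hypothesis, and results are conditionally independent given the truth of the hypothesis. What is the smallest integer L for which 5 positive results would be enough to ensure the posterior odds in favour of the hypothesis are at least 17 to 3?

3

Prior odds = 0.04/0.96 = 1/24.
Target odds = 17/3.
Need L⁵ ≥ 17/3 ÷ (1/24) = 136.
2⁵ = 32 < 136 ≤ 243 = 3⁵, so L = 3.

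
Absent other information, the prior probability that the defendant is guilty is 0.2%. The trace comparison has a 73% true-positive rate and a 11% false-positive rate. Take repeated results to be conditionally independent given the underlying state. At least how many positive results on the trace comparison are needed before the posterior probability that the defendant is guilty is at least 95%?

Prior odds = 0.002/0.998 = 1/499.
Likelihood ratio of a positive result = 0.73/0.11 = 73/11.
Target odds: 0.95 ÷ 0.05 = 19.
Require (73/11)ⁿ ≥ 19 ÷ (1/499) = 9481.
(73/11)⁴ = 28398241/14641 falls short of 9481 but (73/11)⁵ ≈12872.1 reaches it, so n = 5.

5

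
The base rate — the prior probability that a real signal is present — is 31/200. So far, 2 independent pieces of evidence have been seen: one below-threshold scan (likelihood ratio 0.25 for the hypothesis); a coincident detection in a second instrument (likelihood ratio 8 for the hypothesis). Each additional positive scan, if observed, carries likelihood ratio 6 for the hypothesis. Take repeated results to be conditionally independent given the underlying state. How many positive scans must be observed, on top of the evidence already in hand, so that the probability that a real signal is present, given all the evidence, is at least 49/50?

Prior odds = 0.155/0.845 = 31/169.
Combined Bayes factor of the evidence already in hand = 0.25 × 8 = 2.
Odds after that evidence = (31/169) × 2 = 62/169.
Target odds = 0.98/0.02 = 49.
Need 6ⁿ ≥ 49 ÷ (62/169) = 8281/62.
6² = 36 falls short of 8281/62 but 6³ = 216 reaches it, so n = 3.

3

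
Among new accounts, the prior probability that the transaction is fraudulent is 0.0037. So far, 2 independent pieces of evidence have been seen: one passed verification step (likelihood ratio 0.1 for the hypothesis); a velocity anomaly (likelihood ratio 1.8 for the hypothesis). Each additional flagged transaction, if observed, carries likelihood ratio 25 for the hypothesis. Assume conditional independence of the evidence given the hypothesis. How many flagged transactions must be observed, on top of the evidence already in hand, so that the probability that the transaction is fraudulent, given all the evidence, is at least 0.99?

Prior odds = 0.0037/0.9963 = 37/9963.
Combined Bayes factor of the evidence already in hand = 0.1 × 1.8 = 0.18.
Odds after that evidence = (37/9963) × 0.18 = 37/55350.
Target odds = 0.99/0.01 = 99.
Need 25ⁿ ≥ 99 ÷ (37/55350) = 5479650/37.
25³ = 15625 falls short of 5479650/37 but 25⁴ = 390625 reaches it, so n = 4.

4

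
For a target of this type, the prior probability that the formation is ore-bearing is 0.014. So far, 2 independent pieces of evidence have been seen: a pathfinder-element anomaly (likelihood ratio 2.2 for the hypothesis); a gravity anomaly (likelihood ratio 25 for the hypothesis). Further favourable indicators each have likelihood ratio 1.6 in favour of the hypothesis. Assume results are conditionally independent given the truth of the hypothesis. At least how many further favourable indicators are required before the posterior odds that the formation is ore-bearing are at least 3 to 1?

3

Prior odds = 0.014/0.986 = 7/493.
Combined Bayes factor of the evidence already in hand = 2.2 × 25 = 55.
Odds after that evidence = (7/493) × 55 = 385/493.
Target odds = 3.
Need 1.6ⁿ ≥ 3 ÷ (385/493) = 1479/385.
1.6² = 2.56 falls short of 1479/385 but 1.6³ = 4.096 reaches it, so n = 3.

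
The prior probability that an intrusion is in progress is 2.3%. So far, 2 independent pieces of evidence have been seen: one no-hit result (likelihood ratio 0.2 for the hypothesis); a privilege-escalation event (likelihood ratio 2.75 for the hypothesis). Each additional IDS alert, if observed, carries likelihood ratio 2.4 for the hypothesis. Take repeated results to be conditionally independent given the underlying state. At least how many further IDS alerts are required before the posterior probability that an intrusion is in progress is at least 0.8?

Prior odds = 0.023/0.977 = 23/977.
Combined Bayes factor of the evidence already in hand = 0.2 × 2.75 = 0.55.
Odds after that evidence = (23/977) × 0.55 = 253/19540.
Target odds = 0.8/0.2 = 4.
Need 2.4ⁿ ≥ 4 ÷ (253/19540) = 78160/253.
2.4⁶ = 2985984/15625 falls short of 78160/253 but 2.4⁷ = 35831808/78125 reaches it, so n = 7.

7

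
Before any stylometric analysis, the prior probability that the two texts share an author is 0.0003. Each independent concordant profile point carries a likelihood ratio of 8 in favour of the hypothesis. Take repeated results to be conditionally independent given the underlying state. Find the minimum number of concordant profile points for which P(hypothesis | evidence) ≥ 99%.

7

Prior odds = 0.0003/0.9997 = 3/9997.
Likelihood ratio per concordant profile point = 8.
Target posterior odds = 0.99/0.01 = 99.
Require 8ⁿ ≥ 99 ÷ (3/9997) = 329901.
8⁶ = 262144 falls short of 329901 but 8⁷ = 2097152 reaches it, so n = 7.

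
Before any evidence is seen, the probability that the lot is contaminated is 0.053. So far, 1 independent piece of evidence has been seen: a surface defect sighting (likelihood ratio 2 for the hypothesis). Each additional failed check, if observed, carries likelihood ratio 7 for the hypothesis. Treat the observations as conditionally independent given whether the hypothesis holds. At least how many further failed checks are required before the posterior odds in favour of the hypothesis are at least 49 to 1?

Prior odds = 0.053/0.947 = 53/947.
Bayes factor of the evidence already in hand = 2.
Odds after that evidence = (53/947) × 2 = 106/947.
Target odds = 49.
Need 7ⁿ ≥ 49 ÷ (106/947) = 46403/106.
7³ = 343 falls short of 46403/106 but 7⁴ = 2401 reaches it, so n = 4.

4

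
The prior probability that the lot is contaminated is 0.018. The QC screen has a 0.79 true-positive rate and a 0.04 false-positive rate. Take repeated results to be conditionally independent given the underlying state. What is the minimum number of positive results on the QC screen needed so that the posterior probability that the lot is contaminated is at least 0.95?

3

Prior odds: 0.018 ÷ 0.982 = 9/491.
Likelihood ratio of a positive result = 0.79/0.04 = 19.75.
Target odds: 0.95 ÷ 0.05 = 19.
Require 19.75ⁿ ≥ 19 ÷ (9/491) = 9329/9.
19.75² = 390.0625 falls short of 9329/9 but 19.75³ = 7703.734375 reaches it, so n = 3.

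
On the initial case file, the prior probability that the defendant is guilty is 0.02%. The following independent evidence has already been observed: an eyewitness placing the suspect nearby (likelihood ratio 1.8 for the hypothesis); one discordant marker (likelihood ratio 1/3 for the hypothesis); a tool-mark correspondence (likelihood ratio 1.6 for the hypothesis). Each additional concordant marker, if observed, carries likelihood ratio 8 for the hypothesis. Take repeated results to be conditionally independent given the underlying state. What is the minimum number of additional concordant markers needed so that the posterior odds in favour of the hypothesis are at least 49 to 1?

Prior odds = 0.0002/0.9998 = 1/4999.
Combined Bayes factor of the evidence already in hand = 1.8 × (1/3) × 1.6 = 0.96.
Odds after that evidence = (1/4999) × 0.96 = 24/124975.
Target odds = 49.
Need 8ⁿ ≥ 49 ÷ (24/124975) = 6123775/24.
8⁵ = 32768 falls short of 6123775/24 but 8⁶ = 262144 reaches it, so n = 6.

6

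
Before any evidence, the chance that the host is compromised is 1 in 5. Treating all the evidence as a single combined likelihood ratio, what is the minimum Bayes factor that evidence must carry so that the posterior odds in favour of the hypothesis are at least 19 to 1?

76

Prior odds = 0.2/0.8 = 0.25.
Target odds = 19.
Required Bayes factor = 19 ÷ 0.25 = 76.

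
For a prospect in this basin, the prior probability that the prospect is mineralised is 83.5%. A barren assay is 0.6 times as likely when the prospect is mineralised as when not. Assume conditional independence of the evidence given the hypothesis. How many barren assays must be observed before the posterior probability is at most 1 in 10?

8

Prior odds = 0.835/0.165 = 167/33.
Likelihood ratio per barren assay = 0.6.
Target odds: 0.1 ÷ 0.9 = 1/9.
Need (167/33) × 0.6ⁿ ≤ 1/9, i.e. 0.6ⁿ ≤ 11/501.
0.6⁷ = 2187/78125 is still above 11/501 but 0.6⁸ = 6561/390625 is at or below it, so n = 8.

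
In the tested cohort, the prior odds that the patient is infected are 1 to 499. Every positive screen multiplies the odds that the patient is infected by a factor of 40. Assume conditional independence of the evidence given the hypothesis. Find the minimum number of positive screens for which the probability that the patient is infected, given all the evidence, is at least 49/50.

3

Prior odds = 1/499.
Likelihood ratio per positive screen = 40.
Target posterior odds = 0.98/0.02 = 49.
Need (1/499) × 40ⁿ ≥ 49, i.e. 40ⁿ ≥ 24451.
40² = 1600 falls short of 24451 but 40³ = 64000 reaches it, so n = 3.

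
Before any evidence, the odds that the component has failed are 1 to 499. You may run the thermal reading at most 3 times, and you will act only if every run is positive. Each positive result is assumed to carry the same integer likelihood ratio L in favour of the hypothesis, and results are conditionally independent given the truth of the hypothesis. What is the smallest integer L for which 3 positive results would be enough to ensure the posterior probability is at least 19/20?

Prior odds = 1/499.
Target odds = 0.95/0.05 = 19.
Need L³ ≥ 19 ÷ (1/499) = 9481.
21³ = 9261 < 9481 ≤ 10648 = 22³, so L = 22.

22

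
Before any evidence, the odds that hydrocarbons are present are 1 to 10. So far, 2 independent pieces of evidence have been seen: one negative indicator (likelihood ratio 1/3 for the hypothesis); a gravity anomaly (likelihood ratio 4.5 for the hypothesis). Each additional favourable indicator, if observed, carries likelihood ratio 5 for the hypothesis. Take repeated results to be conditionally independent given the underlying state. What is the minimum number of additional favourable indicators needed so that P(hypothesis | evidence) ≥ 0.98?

Prior odds = 0.1.
Combined Bayes factor of the evidence already in hand = (1/3) × 4.5 = 1.5.
Odds after that evidence = 0.1 × 1.5 = 0.15.
Target odds = 0.98/0.02 = 49.
Need 5ⁿ ≥ 49 ÷ 0.15 = 980/3.
5³ = 125 falls short of 980/3 but 5⁴ = 625 reaches it, so n = 4.

4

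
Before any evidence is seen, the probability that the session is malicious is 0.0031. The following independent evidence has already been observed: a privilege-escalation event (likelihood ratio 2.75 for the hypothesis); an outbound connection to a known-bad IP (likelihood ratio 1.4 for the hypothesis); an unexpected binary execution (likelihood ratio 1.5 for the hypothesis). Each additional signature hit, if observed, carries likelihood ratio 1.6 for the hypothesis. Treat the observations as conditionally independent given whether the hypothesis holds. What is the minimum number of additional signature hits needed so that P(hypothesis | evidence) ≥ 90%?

14

Prior odds = 0.0031/0.9969 = 31/9969.
Combined Bayes factor of the evidence already in hand = 2.75 × 1.4 × 1.5 = 5.775.
Odds after that evidence = (31/9969) × 5.775 = 2387/132920.
Target odds = 0.9/0.1 = 9.
Need 1.6ⁿ ≥ 9 ÷ (2387/132920) = 1196280/2387.
1.6¹³ ≈450.36 falls short of 1196280/2387 but 1.6¹⁴ ≈720.576 reaches it, so n = 14.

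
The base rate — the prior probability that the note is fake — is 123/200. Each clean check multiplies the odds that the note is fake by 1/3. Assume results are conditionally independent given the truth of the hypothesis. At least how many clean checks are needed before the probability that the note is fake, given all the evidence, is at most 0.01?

Prior odds: 0.615 ÷ 0.385 = 123/77.
Likelihood ratio per clean check = 1/3.
Target odds: 0.01 ÷ 0.99 = 1/99.
Require (1/3)ⁿ ≤ 1/99 ÷ (123/77) = 7/1107.
(1/3)⁴ = 1/81 is still above 7/1107 but (1/3)⁵ = 1/243 is at or below it, so n = 5.

5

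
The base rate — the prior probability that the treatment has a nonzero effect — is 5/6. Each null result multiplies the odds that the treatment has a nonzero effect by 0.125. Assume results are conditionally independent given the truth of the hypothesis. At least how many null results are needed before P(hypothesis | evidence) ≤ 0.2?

Prior odds = (5/6)/(1/6) = 5.
Likelihood ratio per null result = 0.125.
Target posterior odds = 0.2/0.8 = 0.25.
Need 5 × 0.125ⁿ ≤ 0.25, i.e. 0.125ⁿ ≤ 0.05.
0.125¹ = 0.125 is still above 0.05 but 0.125² = 0.015625 is at or below it, so n = 2.

2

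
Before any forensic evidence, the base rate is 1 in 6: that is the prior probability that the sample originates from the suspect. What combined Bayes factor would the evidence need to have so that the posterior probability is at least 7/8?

Prior odds = (1/6)/(5/6) = 0.2.
Target odds = 0.875/0.125 = 7.
Required Bayes factor = 7 ÷ 0.2 = 35.

35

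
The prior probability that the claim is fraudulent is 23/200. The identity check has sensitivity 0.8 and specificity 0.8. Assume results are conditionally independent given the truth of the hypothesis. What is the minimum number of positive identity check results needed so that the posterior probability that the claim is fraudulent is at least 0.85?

Prior odds = 0.115/0.885 = 23/177.
False-positive rate = 1 − 0.8 = 0.2; likelihood ratio of a positive = 0.8/0.2 = 4.
Target posterior odds = 0.85/0.15 = 17/3.
Need (23/177) × 4ⁿ ≥ 17/3, i.e. 4ⁿ ≥ 1003/23.
4² = 16 falls short of 1003/23 but 4³ = 64 reaches it, so n = 3.

3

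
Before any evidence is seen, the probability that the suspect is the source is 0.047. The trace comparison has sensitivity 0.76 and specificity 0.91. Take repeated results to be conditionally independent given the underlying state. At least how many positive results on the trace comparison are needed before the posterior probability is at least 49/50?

4

Prior odds: 0.047 ÷ 0.953 = 47/953.
False-positive rate = 1 − 0.91 = 0.09; likelihood ratio of a positive = 0.76/0.09 = 76/9.
Target posterior odds = 0.98/0.02 = 49.
Require (76/9)ⁿ ≥ 49 ÷ (47/953) = 46697/47.
(76/9)³ = 438976/729 falls short of 46697/47 but (76/9)⁴ = 33362176/6561 reaches it, so n = 4.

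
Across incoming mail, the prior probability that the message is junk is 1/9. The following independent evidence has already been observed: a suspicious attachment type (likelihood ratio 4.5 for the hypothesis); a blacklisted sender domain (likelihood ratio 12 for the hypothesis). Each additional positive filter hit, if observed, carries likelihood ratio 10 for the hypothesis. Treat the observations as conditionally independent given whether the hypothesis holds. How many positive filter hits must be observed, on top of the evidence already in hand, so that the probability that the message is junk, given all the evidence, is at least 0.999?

3

Prior odds = (1/9)/(8/9) = 0.125.
Combined Bayes factor of the evidence already in hand = 4.5 × 12 = 54.
Odds after that evidence = 0.125 × 54 = 6.75.
Target odds = 0.999/0.001 = 999.
Need 10ⁿ ≥ 999 ÷ 6.75 = 148.
10² = 100 falls short of 148 but 10³ = 1000 reaches it, so n = 3.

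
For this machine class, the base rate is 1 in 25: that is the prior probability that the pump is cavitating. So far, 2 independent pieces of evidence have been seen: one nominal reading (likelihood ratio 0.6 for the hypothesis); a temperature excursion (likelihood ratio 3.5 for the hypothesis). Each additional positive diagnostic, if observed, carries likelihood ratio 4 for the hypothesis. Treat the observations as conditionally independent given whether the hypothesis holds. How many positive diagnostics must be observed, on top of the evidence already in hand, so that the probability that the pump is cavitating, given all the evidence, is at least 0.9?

Prior odds = 0.04/0.96 = 1/24.
Combined Bayes factor of the evidence already in hand = 0.6 × 3.5 = 2.1.
Odds after that evidence = (1/24) × 2.1 = 0.0875.
Target odds = 0.9/0.1 = 9.
Need 4ⁿ ≥ 9 ÷ 0.0875 = 720/7.
4³ = 64 falls short of 720/7 but 4⁴ = 256 reaches it, so n = 4.

4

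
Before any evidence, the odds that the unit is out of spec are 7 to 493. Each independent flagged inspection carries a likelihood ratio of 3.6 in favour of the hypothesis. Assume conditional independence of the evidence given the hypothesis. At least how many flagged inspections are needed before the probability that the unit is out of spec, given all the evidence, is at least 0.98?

7

Prior odds = 7/493.
Likelihood ratio per flagged inspection = 3.6.
Target odds: 0.98 ÷ 0.02 = 49.
Need (7/493) × 3.6ⁿ ≥ 49, i.e. 3.6ⁿ ≥ 3451.
3.6⁶ = 34012224/15625 falls short of 3451 but 3.6⁷ = 612220032/78125 reaches it, so n = 7.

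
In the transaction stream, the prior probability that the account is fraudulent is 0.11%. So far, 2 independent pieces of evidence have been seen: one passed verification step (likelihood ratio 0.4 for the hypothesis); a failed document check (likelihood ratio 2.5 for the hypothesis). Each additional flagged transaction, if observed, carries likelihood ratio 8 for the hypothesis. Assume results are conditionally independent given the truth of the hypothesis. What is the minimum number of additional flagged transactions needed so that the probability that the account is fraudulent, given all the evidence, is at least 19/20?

Prior odds = 0.0011/0.9989 = 11/9989.
Combined Bayes factor of the evidence already in hand = 0.4 × 2.5 = 1.
Odds after that evidence = (11/9989) × 1 = 11/9989.
Target odds = 0.95/0.05 = 19.
Need 8ⁿ ≥ 19 ÷ (11/9989) = 189791/11.
8⁴ = 4096 falls short of 189791/11 but 8⁵ = 32768 reaches it, so n = 5.

5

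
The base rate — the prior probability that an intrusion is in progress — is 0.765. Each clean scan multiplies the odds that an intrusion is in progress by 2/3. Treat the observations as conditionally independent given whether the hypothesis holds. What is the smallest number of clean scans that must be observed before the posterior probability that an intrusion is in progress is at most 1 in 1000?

Prior odds = 0.765/0.235 = 153/47.
Likelihood ratio per clean scan = 2/3.
Target odds: 0.001 ÷ 0.999 = 1/999.
Need (153/47) × (2/3)ⁿ ≤ 1/999, i.e. (2/3)ⁿ ≤ 47/152847.
(2/3)¹⁹ ≈0.000451093 is still above 47/152847 but (2/3)²⁰ ≈0.000300729 is at or below it, so n = 20.

20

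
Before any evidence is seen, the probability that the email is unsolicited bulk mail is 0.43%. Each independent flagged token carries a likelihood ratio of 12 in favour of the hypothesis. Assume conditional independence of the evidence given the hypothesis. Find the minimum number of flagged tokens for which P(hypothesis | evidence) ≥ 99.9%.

5

Prior odds: 0.0043 ÷ 0.9957 = 43/9957.
Likelihood ratio per flagged token = 12.
Target odds: 0.999 ÷ 0.001 = 999.
Require 12ⁿ ≥ 999 ÷ (43/9957) = 9947043/43.
12⁴ = 20736 falls short of 9947043/43 but 12⁵ = 248832 reaches it, so n = 5.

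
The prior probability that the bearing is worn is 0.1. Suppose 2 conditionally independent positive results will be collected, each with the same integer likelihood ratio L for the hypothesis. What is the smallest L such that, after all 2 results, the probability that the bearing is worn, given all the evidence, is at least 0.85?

Prior odds = 0.1/0.9 = 1/9.
Target odds = 0.85/0.15 = 17/3.
Need L² ≥ 17/3 ÷ (1/9) = 51.
7² = 49 < 51 ≤ 64 = 8², so L = 8.

8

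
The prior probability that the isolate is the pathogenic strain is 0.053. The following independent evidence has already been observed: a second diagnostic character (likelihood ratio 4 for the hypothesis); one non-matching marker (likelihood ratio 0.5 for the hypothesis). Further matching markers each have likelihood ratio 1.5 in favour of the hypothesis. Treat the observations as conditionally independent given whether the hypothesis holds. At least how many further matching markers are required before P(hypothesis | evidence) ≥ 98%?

15

Prior odds = 0.053/0.947 = 53/947.
Combined Bayes factor of the evidence already in hand = 4 × 0.5 = 2.
Odds after that evidence = (53/947) × 2 = 106/947.
Target odds = 0.98/0.02 = 49.
Need 1.5ⁿ ≥ 49 ÷ (106/947) = 46403/106.
1.5¹⁴ = 4782969/16384 falls short of 46403/106 but 1.5¹⁵ = 14348907/32768 reaches it, so n = 15.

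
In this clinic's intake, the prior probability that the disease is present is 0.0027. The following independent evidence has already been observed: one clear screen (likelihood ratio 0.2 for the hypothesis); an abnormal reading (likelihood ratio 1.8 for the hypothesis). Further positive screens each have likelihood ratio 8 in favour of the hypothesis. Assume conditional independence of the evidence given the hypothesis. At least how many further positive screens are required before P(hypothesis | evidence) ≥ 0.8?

Prior odds = 0.0027/0.9973 = 27/9973.
Combined Bayes factor of the evidence already in hand = 0.2 × 1.8 = 0.36.
Odds after that evidence = (27/9973) × 0.36 = 243/249325.
Target odds = 0.8/0.2 = 4.
Need 8ⁿ ≥ 4 ÷ (243/249325) = 997300/243.
8⁴ = 4096 falls short of 997300/243 but 8⁵ = 32768 reaches it, so n = 5.

5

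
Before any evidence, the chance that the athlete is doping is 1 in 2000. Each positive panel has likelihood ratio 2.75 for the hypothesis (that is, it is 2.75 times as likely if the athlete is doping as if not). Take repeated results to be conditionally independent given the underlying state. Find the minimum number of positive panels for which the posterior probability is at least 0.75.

Prior odds = 0.0005/0.9995 = 1/1999.
Likelihood ratio per positive panel = 2.75.
Target posterior odds = 0.75/0.25 = 3.
Need (1/1999) × 2.75ⁿ ≥ 3, i.e. 2.75ⁿ ≥ 5997.
2.75⁸ = 214358881/65536 falls short of 5997 but 2.75⁹ ≈8994.86 reaches it, so n = 9.

9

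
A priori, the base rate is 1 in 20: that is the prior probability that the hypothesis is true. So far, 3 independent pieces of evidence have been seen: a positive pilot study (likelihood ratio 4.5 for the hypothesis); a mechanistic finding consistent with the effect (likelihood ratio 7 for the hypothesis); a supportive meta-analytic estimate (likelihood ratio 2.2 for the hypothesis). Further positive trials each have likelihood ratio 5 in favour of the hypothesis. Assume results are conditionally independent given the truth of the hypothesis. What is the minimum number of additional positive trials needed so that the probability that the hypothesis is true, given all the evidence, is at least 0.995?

Prior odds = 0.05/0.95 = 1/19.
Combined Bayes factor of the evidence already in hand = 4.5 × 7 × 2.2 = 69.3.
Odds after that evidence = (1/19) × 69.3 = 693/190.
Target odds = 0.995/0.005 = 199.
Need 5ⁿ ≥ 199 ÷ (693/190) = 37810/693.
5² = 25 falls short of 37810/693 but 5³ = 125 reaches it, so n = 3.

3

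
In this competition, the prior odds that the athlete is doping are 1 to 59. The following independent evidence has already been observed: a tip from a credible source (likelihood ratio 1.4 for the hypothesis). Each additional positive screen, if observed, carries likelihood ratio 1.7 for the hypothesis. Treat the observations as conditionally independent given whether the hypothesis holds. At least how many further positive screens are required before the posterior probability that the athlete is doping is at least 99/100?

16

Prior odds = 1/59.
Bayes factor of the evidence already in hand = 1.4.
Odds after that evidence = (1/59) × 1.4 = 7/295.
Target odds = 0.99/0.01 = 99.
Need 1.7ⁿ ≥ 99 ÷ (7/295) = 29205/7.
1.7¹⁵ ≈2862.42 falls short of 29205/7 but 1.7¹⁶ ≈4866.12 reaches it, so n = 16.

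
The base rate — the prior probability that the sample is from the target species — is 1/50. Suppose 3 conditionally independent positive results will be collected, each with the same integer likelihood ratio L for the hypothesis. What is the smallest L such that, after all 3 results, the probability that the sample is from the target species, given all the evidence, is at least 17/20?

Prior odds = 0.02/0.98 = 1/49.
Target odds = 0.85/0.15 = 17/3.
Need L³ ≥ 17/3 ÷ (1/49) = 833/3.
6³ = 216 < 833/3 ≤ 343 = 7³, so L = 7.

7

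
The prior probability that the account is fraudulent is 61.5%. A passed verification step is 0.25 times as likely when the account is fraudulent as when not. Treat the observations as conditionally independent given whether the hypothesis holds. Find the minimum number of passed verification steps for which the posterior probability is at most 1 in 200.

Prior odds: 0.615 ÷ 0.385 = 123/77.
Likelihood ratio per passed verification step = 0.25.
Target posterior odds = 0.005/0.995 = 1/199.
Require 0.25ⁿ ≤ 1/199 ÷ (123/77) = 77/24477.
0.25⁴ = 0.00390625 is still above 77/24477 but 0.25⁵ = 1/1024 is at or below it, so n = 5.

5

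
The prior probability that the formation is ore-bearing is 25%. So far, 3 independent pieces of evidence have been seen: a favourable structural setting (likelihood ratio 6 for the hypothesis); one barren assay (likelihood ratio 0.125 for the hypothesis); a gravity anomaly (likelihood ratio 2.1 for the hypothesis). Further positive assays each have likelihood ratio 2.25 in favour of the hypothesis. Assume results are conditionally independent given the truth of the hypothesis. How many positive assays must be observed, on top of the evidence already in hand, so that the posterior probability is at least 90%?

Prior odds = 0.25/0.75 = 1/3.
Combined Bayes factor of the evidence already in hand = 6 × 0.125 × 2.1 = 1.575.
Odds after that evidence = (1/3) × 1.575 = 0.525.
Target odds = 0.9/0.1 = 9.
Need 2.25ⁿ ≥ 9 ÷ 0.525 = 120/7.
2.25³ = 11.390625 falls short of 120/7 but 2.25⁴ = 25.62890625 reaches it, so n = 4.

4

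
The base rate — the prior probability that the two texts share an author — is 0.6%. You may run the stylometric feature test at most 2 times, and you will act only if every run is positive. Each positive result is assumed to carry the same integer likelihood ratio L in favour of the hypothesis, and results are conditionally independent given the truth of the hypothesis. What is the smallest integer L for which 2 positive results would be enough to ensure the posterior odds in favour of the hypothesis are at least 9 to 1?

39

Prior odds = 0.006/0.994 = 3/497.
Target odds = 9.
Need L² ≥ 9 ÷ (3/497) = 1491.
38² = 1444 < 1491 ≤ 1521 = 39², so L = 39.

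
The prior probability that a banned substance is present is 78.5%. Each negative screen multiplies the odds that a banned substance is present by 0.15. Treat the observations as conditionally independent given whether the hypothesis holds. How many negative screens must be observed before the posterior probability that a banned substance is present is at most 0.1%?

5

Prior odds: 0.785 ÷ 0.215 = 157/43.
Likelihood ratio per negative screen = 0.15.
Target odds: 0.001 ÷ 0.999 = 1/999.
Require 0.15ⁿ ≤ 1/999 ÷ (157/43) = 43/156843.
0.15⁴ = 81/160000 is still above 43/156843 but 0.15⁵ = 243/3200000 is at or below it, so n = 5.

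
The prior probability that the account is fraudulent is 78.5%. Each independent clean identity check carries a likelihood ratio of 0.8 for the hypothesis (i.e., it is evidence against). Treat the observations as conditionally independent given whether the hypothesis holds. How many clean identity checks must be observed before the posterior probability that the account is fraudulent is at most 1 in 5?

13

Prior odds = 0.785/0.215 = 157/43.
Likelihood ratio per clean identity check = 0.8.
Target odds: 0.2 ÷ 0.8 = 0.25.
Require 0.8ⁿ ≤ 0.25 ÷ (157/43) = 43/628.
0.8¹² = 16777216/244140625 is still above 43/628 but 0.8¹³ ≈0.0549756 is at or below it, so n = 13.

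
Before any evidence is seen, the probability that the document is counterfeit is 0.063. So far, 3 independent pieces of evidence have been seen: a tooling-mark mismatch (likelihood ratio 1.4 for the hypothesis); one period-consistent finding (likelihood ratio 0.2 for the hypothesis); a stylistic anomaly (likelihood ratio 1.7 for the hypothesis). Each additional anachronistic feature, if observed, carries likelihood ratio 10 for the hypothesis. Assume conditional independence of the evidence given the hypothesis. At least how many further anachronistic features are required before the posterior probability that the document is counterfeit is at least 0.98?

4

Prior odds = 0.063/0.937 = 63/937.
Combined Bayes factor of the evidence already in hand = 1.4 × 0.2 × 1.7 = 0.476.
Odds after that evidence = (63/937) × 0.476 = 7497/234250.
Target odds = 0.98/0.02 = 49.
Need 10ⁿ ≥ 49 ÷ (7497/234250) = 234250/153.
10³ = 1000 falls short of 234250/153 but 10⁴ = 10000 reaches it, so n = 4.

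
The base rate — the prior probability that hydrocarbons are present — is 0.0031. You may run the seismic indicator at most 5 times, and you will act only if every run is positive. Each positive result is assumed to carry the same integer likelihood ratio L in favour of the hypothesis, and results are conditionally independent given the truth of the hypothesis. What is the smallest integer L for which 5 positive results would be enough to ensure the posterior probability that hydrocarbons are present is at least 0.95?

Prior odds = 0.0031/0.9969 = 31/9969.
Target odds = 0.95/0.05 = 19.
Need L⁵ ≥ 19 ÷ (31/9969) = 189411/31.
5⁵ = 3125 < 189411/31 ≤ 7776 = 6⁵, so L = 6.

6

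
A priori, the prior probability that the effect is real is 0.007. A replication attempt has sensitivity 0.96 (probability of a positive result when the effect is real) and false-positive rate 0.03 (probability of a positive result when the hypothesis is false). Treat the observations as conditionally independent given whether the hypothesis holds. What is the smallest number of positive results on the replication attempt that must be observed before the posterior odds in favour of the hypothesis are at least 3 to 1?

2

Prior odds: 0.007 ÷ 0.993 = 7/993.
Likelihood ratio of a positive result = 0.96/0.03 = 32.
Target odds = 3.
Require 32ⁿ ≥ 3 ÷ (7/993) = 2979/7.
32¹ = 32 falls short of 2979/7 but 32² = 1024 reaches it, so n = 2.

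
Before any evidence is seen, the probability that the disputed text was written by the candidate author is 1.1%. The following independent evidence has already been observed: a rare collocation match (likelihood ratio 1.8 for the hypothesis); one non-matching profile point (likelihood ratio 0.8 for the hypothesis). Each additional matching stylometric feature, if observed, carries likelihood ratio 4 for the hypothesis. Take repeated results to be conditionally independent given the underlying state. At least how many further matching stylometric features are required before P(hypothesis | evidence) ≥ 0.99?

Prior odds = 0.011/0.989 = 11/989.
Combined Bayes factor of the evidence already in hand = 1.8 × 0.8 = 1.44.
Odds after that evidence = (11/989) × 1.44 = 396/24725.
Target odds = 0.99/0.01 = 99.
Need 4ⁿ ≥ 99 ÷ (396/24725) = 6181.25.
4⁶ = 4096 falls short of 6181.25 but 4⁷ = 16384 reaches it, so n = 7.

7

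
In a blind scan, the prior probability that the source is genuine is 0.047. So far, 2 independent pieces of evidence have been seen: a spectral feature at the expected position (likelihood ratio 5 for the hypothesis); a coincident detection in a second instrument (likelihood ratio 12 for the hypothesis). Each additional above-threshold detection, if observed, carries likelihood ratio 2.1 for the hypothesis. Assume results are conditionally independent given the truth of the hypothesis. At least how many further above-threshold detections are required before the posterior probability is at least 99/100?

Prior odds = 0.047/0.953 = 47/953.
Combined Bayes factor of the evidence already in hand = 5 × 12 = 60.
Odds after that evidence = (47/953) × 60 = 2820/953.
Target odds = 0.99/0.01 = 99.
Need 2.1ⁿ ≥ 99 ÷ (2820/953) = 31449/940.
2.1⁴ = 19.4481 falls short of 31449/940 but 2.1⁵ = 4084101/100000 reaches it, so n = 5.

5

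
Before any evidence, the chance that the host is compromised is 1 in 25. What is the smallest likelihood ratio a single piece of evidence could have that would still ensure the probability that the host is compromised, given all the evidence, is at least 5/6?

120

Prior odds = 0.04/0.96 = 1/24.
Target odds = (5/6)/(1/6) = 5.
Required Bayes factor = 5 ÷ (1/24) = 120.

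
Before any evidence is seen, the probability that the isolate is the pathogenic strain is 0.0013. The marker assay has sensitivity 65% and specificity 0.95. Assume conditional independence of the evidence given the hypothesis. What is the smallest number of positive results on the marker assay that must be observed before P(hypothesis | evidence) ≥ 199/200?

Prior odds: 0.0013 ÷ 0.9987 = 13/9987.
False-positive rate = 1 − 0.95 = 0.05; likelihood ratio of a positive = 0.65/0.05 = 13.
Target posterior odds = 0.995/0.005 = 199.
Need (13/9987) × 13ⁿ ≥ 199, i.e. 13ⁿ ≥ 1987413/13.
13⁴ = 28561 falls short of 1987413/13 but 13⁵ = 371293 reaches it, so n = 5.

5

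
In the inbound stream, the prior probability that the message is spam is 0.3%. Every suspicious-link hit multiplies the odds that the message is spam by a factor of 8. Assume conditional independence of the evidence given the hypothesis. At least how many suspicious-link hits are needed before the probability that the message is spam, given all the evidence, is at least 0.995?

Prior odds: 0.003 ÷ 0.997 = 3/997.
Likelihood ratio per suspicious-link hit = 8.
Target odds: 0.995 ÷ 0.005 = 199.
Need (3/997) × 8ⁿ ≥ 199, i.e. 8ⁿ ≥ 198403/3.
8⁵ = 32768 falls short of 198403/3 but 8⁶ = 262144 reaches it, so n = 6.

6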